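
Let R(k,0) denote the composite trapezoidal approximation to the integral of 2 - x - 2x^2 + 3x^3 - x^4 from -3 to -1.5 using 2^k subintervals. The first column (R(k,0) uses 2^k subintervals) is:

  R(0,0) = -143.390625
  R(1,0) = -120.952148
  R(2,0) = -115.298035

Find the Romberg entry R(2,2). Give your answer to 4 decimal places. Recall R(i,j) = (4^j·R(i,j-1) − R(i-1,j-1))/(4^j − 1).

Richardson extrapolation on the trapezoidal column (denominator 4−1=3):
R(1,1) = (4·(-120.952148) − (-143.390625)) / 3 = -113.472656
R(2,1) = -115.298035 + (-115.298035 − (-120.952148))/3 = -113.413331
R(2,2) = -113.413331 + (-113.413331 − (-113.472656))/15 = -113.409376
(Column j=1 coincides with Simpson's rule on the same nodes.)

-113.4094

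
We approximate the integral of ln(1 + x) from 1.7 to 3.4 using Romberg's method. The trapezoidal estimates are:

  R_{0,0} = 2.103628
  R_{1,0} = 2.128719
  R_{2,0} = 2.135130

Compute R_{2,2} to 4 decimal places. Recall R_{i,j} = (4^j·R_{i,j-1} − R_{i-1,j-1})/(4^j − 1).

2.1373

Richardson extrapolation on the trapezoidal column (denominator 4−1=3):
R_{1,1} = (4·2.128719 − 2.103628) / 3 = 2.137083
R_{2,1} = 2.135130 + (2.135130 − 2.128719)/3 = 2.137267
R_{2,2} = 2.137267 + (2.137267 − 2.137083)/15 = 2.137279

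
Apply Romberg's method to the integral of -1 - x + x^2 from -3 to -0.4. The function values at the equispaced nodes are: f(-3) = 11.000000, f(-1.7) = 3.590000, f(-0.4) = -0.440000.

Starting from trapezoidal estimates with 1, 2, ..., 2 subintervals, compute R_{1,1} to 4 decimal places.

10.7987

R_{0,0} (trapezoid, 1 panel, h=2.6000): 13.728000
R_{1,0} (trapezoid, 2 panels, h=1.3000): 11.531000
R_{1,1} = 11.531000 + (11.531000 − 13.728000)/3 = 10.798667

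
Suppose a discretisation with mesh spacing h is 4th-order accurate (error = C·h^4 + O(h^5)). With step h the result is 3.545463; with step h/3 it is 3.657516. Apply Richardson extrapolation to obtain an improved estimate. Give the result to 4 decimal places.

Extrapolated value = (81·A(h/3) − A(h)) / (81 − 1)
= (81·3.657516 − 3.545463) / 80
= 292.713333 / 80 = 3.658917

3.6589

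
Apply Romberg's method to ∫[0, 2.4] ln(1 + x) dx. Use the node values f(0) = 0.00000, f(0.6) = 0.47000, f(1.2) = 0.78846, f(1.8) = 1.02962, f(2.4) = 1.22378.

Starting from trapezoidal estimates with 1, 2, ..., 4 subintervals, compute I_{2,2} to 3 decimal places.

1.760

I_{0,0} (trapezoid, 1 panel, h=2.4000): 1.46854
I_{1,0} (trapezoid, 2 panels, h=1.2000): 1.68042
I_{2,0} (trapezoid, 4 panels, h=0.6000): 1.73998
I_{1,1} = 1.68042 + (1.68042 − 1.46854)/3 = 1.75105
I_{2,1} = 1.73998 + (1.73998 − 1.68042)/3 = 1.75983
I_{2,2} = 1.75983 + (1.75983 − 1.75105)/15 = 1.76042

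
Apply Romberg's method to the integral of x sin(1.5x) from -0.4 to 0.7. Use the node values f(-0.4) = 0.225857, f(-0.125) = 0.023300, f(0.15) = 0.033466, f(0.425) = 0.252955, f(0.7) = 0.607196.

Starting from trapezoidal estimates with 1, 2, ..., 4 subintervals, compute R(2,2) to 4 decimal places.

R(0,0) (trapezoid, 1 panel, h=1.1000): 0.458179
R(1,0) (trapezoid, 2 panels, h=0.5500): 0.247496
R(2,0) (trapezoid, 4 panels, h=0.2750): 0.199718
R(1,1) = 0.247496 + (0.247496 − 0.458179)/3 = 0.177268
R(2,1) = 0.199718 + (0.199718 − 0.247496)/3 = 0.183792
R(2,2) = 0.183792 + (0.183792 − 0.177268)/15 = 0.184227

0.1842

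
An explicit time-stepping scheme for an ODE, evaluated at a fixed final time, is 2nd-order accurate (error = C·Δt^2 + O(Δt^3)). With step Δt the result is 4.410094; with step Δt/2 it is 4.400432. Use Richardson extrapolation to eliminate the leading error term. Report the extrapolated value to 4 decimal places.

4.3972

The leading error scales as Δt^2; refining by a factor of 2 reduces it by 2^2 = 4.
Extrapolated value = (4·A(Δt/2) − A(Δt)) / (4 − 1)
= (4·4.400432 − 4.410094) / 3
= 13.191634 / 3 = 4.397211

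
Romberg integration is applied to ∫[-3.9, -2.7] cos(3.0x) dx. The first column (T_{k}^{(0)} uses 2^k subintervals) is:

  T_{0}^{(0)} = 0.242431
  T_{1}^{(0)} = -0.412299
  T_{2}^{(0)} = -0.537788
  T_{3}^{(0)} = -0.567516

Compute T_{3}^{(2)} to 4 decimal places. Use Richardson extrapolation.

-0.5773

Richardson extrapolation on the trapezoidal column (denominator 4−1=3):
T_{2}^{(1)} = (4·(-0.537788) − (-0.412299)) / 3 = -0.579618
T_{3}^{(1)} = -0.567516 + (-0.567516 − (-0.537788))/3 = -0.577425
T_{3}^{(2)} = -0.577425 + (-0.577425 − (-0.579618))/15 = -0.577279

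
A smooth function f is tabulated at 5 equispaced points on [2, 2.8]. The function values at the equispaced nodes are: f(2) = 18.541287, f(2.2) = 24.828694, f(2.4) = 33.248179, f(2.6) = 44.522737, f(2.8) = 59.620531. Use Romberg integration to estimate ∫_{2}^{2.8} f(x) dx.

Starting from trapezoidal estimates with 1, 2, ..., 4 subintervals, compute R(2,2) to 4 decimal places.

28.1365

R(0,0) (trapezoid, 1 panel, h=0.8000): 31.264727
R(1,0) (trapezoid, 2 panels, h=0.4000): 28.931635
R(2,0) (trapezoid, 4 panels, h=0.2000): 28.336104
R(1,1) = 28.931635 + (28.931635 − 31.264727)/3 = 28.153938
R(2,1) = 28.336104 + (28.336104 − 28.931635)/3 = 28.137594
R(2,2) = 28.137594 + (28.137594 − 28.153938)/15 = 28.136504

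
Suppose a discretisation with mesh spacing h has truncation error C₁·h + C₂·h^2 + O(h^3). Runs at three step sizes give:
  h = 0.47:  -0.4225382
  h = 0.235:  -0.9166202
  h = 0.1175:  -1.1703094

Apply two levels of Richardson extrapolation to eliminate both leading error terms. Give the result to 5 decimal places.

First eliminate the h term (factor 2^1 = 2):
  B₁ = (2·(-0.9166202) − (-0.4225382))/1 = -1.4107022
  B₂ = (2·(-1.1703094) − (-0.9166202))/1 = -1.4239986
Then eliminate the h^2 term (factor 2^2 = 4):
  (4·(-1.4239986) − (-1.4107022))/3 = -1.4284307

-1.42843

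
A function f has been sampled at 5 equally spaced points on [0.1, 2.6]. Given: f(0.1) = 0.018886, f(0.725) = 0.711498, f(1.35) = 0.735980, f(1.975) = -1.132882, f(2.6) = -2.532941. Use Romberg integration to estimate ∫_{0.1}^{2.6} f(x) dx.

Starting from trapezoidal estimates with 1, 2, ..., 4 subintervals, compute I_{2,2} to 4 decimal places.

I_{0,0} (trapezoid, 1 panel, h=2.5000): -3.142569
I_{1,0} (trapezoid, 2 panels, h=1.2500): -0.651309
I_{2,0} (trapezoid, 4 panels, h=0.6250): -0.589020
I_{1,1} = -0.651309 + (-0.651309 − (-3.142569))/3 = 0.179111
I_{2,1} = -0.589020 + (-0.589020 − (-0.651309))/3 = -0.568257
I_{2,2} = -0.568257 + (-0.568257 − 0.179111)/15 = -0.618082

-0.6181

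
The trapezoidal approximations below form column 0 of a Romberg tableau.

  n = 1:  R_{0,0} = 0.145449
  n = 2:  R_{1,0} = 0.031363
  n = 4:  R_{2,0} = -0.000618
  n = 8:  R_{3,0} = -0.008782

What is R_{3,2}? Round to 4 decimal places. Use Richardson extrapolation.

R_{2,1} = (4·(-0.000618) − 0.031363) / 3 = -0.011278
R_{3,1} = (4·(-0.008782) − (-0.000618)) / 3 = -0.011503
R_{3,2} = (16·(-0.011503) − (-0.011278)) / 15 = -0.011518

-0.0115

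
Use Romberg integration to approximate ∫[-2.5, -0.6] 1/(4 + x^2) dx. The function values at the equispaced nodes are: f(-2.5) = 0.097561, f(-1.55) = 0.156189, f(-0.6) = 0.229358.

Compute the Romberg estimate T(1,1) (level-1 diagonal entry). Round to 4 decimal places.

0.3014

T(0,0) (trapezoid, 1 panel, h=1.9000): 0.310573
T(1,0) (trapezoid, 2 panels, h=0.9500): 0.303666
T(1,1) = 0.303666 + (0.303666 − 0.310573)/3 = 0.301364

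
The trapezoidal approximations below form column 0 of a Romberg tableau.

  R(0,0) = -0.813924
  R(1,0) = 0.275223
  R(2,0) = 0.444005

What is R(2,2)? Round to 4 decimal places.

0.4911

Richardson extrapolation on the trapezoidal column (denominator 4−1=3):
R(1,1) = (4·0.275223 − (-0.813924)) / 3 = 0.638272
R(2,1) = 0.444005 + (0.444005 − 0.275223)/3 = 0.500266
R(2,2) = 0.500266 + (0.500266 − 0.638272)/15 = 0.491066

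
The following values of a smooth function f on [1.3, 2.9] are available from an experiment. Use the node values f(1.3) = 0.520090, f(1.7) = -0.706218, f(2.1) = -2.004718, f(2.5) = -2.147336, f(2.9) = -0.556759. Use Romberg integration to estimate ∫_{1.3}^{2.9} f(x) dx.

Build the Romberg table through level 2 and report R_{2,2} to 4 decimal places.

R_{0,0} (trapezoid, 1 panel, h=1.6000): -0.029335
R_{1,0} (trapezoid, 2 panels, h=0.8000): -1.618442
R_{2,0} (trapezoid, 4 panels, h=0.4000): -1.950643
R_{1,1} = -1.618442 + (-1.618442 − (-0.029335))/3 = -2.148144
R_{2,1} = -1.950643 + (-1.950643 − (-1.618442))/3 = -2.061377
R_{2,2} = -2.061377 + (-2.061377 − (-2.148144))/15 = -2.055593

-2.0556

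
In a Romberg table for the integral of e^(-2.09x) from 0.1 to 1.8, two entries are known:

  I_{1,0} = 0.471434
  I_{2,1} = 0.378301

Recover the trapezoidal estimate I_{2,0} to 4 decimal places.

From I_{2,1} = (4·I_{2,0} − I_{1,0})/3, solve for I_{2,0}:
4·I_{2,0} = 3·0.378301 + 0.471434 = 1.606337
I_{2,0} = 0.401584

0.4016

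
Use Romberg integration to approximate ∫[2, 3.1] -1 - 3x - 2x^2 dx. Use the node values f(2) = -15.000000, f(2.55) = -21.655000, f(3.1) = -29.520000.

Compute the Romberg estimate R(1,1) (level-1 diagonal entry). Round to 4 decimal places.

R(0,0) (trapezoid, 1 panel, h=1.1000): -24.486000
R(1,0) (trapezoid, 2 panels, h=0.5500): -24.153250
R(1,1) = -24.153250 + (-24.153250 − (-24.486000))/3 = -24.042333

-24.0423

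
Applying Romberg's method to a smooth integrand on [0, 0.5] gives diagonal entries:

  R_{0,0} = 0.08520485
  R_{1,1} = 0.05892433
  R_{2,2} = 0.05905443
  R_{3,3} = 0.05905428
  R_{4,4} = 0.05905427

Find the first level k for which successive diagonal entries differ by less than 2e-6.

k = 3

|R_{1,1} − R_{0,0}| = 0.02628052 ≥ 2e-6
|R_{2,2} − R_{1,1}| = 0.00013010 ≥ 2e-6
|R_{3,3} − R_{2,2}| = 0.00000015 < 2e-6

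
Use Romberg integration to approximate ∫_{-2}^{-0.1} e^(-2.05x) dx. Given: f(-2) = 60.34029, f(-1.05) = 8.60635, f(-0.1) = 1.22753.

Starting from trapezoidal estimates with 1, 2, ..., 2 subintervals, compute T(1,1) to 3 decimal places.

T(0,0) (trapezoid, 1 panel, h=1.9000): 58.48943
T(1,0) (trapezoid, 2 panels, h=0.9500): 37.42075
T(1,1) = 37.42075 + (37.42075 − 58.48943)/3 = 30.39786

30.398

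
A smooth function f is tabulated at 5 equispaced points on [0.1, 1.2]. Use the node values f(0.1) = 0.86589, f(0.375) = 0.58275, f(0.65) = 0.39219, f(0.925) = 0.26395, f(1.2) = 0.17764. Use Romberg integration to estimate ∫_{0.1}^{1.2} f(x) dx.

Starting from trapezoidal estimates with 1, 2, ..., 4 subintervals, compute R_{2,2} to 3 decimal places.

0.478

R_{0,0} (trapezoid, 1 panel, h=1.1000): 0.57394
R_{1,0} (trapezoid, 2 panels, h=0.5500): 0.50268
R_{2,0} (trapezoid, 4 panels, h=0.2750): 0.48418
R_{1,1} = 0.50268 + (0.50268 − 0.57394)/3 = 0.47893
R_{2,1} = 0.48418 + (0.48418 − 0.50268)/3 = 0.47801
R_{2,2} = 0.47801 + (0.47801 − 0.47893)/15 = 0.47795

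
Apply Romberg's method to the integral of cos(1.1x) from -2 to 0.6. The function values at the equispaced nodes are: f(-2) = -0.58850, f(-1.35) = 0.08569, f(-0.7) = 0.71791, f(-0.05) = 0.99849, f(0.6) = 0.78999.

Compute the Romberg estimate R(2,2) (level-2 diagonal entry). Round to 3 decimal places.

1.292

R(0,0) (trapezoid, 1 panel, h=2.6000): 0.26194
R(1,0) (trapezoid, 2 panels, h=1.3000): 1.06425
R(2,0) (trapezoid, 4 panels, h=0.6500): 1.23684
R(1,1) = 1.06425 + (1.06425 − 0.26194)/3 = 1.33169
R(2,1) = 1.23684 + (1.23684 − 1.06425)/3 = 1.29437
R(2,2) = 1.29437 + (1.29437 − 1.33169)/15 = 1.29188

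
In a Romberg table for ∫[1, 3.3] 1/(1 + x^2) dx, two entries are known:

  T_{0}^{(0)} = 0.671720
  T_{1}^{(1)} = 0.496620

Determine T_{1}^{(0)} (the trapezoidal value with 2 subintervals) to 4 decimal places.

0.5404

From T_{1}^{(1)} = (4·T_{1}^{(0)} − T_{0}^{(0)})/3, solve for T_{1}^{(0)}:
4·T_{1}^{(0)} = 3·0.496620 + 0.671720 = 2.161580
T_{1}^{(0)} = 0.540395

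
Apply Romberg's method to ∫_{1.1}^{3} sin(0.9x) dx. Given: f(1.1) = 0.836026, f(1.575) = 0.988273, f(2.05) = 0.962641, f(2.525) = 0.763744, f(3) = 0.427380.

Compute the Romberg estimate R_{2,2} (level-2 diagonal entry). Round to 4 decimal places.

R_{0,0} (trapezoid, 1 panel, h=1.9000): 1.200236
R_{1,0} (trapezoid, 2 panels, h=0.9500): 1.514627
R_{2,0} (trapezoid, 4 panels, h=0.4750): 1.589521
R_{1,1} = 1.514627 + (1.514627 − 1.200236)/3 = 1.619424
R_{2,1} = 1.589521 + (1.589521 − 1.514627)/3 = 1.614486
R_{2,2} = 1.614486 + (1.614486 − 1.619424)/15 = 1.614157

1.6142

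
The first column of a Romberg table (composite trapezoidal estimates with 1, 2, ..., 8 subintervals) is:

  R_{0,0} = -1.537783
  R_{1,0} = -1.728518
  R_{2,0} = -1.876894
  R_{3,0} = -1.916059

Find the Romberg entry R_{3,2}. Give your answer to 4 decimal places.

-1.9293

R_{2,1} = -1.876894 + (-1.876894 − (-1.728518))/3 = -1.926353
R_{3,1} = -1.916059 + (-1.916059 − (-1.876894))/3 = -1.929114
R_{3,2} = (16·(-1.929114) − (-1.926353)) / 15 = -1.929298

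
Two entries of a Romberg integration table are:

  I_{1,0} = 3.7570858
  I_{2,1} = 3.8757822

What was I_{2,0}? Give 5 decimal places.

3.84611

From I_{2,1} = (4·I_{2,0} − I_{1,0})/3, solve for I_{2,0}:
4·I_{2,0} = 3·3.8757822 + 3.7570858 = 15.3844324
I_{2,0} = 3.8461081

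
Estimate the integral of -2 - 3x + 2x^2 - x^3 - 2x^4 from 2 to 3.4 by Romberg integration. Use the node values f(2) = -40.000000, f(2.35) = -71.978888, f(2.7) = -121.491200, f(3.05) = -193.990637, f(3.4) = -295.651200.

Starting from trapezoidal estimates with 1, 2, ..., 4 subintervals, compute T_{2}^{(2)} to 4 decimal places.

T_{0}^{(0)} (trapezoid, 1 panel, h=1.4000): -234.955840
T_{1}^{(0)} (trapezoid, 2 panels, h=0.7000): -202.521760
T_{2}^{(0)} (trapezoid, 4 panels, h=0.3500): -194.350214
T_{1}^{(1)} = -202.521760 + (-202.521760 − (-234.955840))/3 = -191.710400
T_{2}^{(1)} = -194.350214 + (-194.350214 − (-202.521760))/3 = -191.626365
T_{2}^{(2)} = -191.626365 + (-191.626365 − (-191.710400))/15 = -191.620763

-191.6208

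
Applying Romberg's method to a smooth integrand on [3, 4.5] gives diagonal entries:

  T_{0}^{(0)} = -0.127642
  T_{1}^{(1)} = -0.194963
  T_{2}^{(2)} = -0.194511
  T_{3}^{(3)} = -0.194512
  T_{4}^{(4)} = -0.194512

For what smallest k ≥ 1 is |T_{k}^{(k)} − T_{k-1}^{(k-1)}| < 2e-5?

k = 3

|T_{1}^{(1)} − T_{0}^{(0)}| = 0.067321 ≥ 2e-5
|T_{2}^{(2)} − T_{1}^{(1)}| = 0.000452 ≥ 2e-5
|T_{3}^{(3)} − T_{2}^{(2)}| = 0.000001 < 2e-5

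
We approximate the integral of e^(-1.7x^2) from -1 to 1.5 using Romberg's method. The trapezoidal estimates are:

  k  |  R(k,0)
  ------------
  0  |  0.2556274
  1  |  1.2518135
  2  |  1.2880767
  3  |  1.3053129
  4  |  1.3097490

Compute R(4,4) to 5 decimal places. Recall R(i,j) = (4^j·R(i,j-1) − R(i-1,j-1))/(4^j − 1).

1.31123

R(1,1) = 1.2518135 + (1.2518135 − 0.2556274)/3 = 1.5838755
R(2,1) = (4·1.2880767 − 1.2518135) / 3 = 1.3001644
R(3,1) = (4·1.3053129 − 1.2880767) / 3 = 1.3110583
R(4,1) = 1.3097490 + (1.3097490 − 1.3053129)/3 = 1.3112277
R(2,2) = (16·1.3001644 − 1.5838755) / 15 = 1.2812503
R(3,2) = 1.3110583 + (1.3110583 − 1.3001644)/15 = 1.3117846
R(4,2) = (16·1.3112277 − 1.3110583) / 15 = 1.3112390
R(3,3) = 1.3117846 + (1.3117846 − 1.2812503)/63 = 1.3122693
R(4,3) = (64·1.3112390 − 1.3117846) / 63 = 1.3112303
R(4,4) = 1.3112303 + (1.3112303 − 1.3122693)/255 = 1.3112262
(Column j=1 coincides with Simpson's rule on the same nodes.)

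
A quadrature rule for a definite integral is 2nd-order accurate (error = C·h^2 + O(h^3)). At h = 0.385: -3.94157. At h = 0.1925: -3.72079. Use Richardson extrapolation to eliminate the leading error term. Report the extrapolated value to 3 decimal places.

The leading error scales as h^2; refining by a factor of 2 reduces it by 2^2 = 4.
Extrapolated value = (4·A(h/2) − A(h)) / (4 − 1)
= (4·(-3.72079) − (-3.94157)) / 3
= -10.94159 / 3 = -3.64720

-3.647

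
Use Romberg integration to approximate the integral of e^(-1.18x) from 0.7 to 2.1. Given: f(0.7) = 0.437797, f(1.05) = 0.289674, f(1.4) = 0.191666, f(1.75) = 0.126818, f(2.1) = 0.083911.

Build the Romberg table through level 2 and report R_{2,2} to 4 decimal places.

0.2999

R_{0,0} (trapezoid, 1 panel, h=1.4000): 0.365196
R_{1,0} (trapezoid, 2 panels, h=0.7000): 0.316764
R_{2,0} (trapezoid, 4 panels, h=0.3500): 0.304154
R_{1,1} = 0.316764 + (0.316764 − 0.365196)/3 = 0.300620
R_{2,1} = 0.304154 + (0.304154 − 0.316764)/3 = 0.299951
R_{2,2} = 0.299951 + (0.299951 − 0.300620)/15 = 0.299906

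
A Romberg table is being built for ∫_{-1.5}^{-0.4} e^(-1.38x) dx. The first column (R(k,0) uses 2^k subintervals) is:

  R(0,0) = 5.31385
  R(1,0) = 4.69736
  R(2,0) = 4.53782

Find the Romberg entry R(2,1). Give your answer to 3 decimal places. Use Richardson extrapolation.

Richardson extrapolation on the trapezoidal column (denominator 4−1=3):
R(2,1) = (4·4.53782 − 4.69736) / 3 = 4.48464

4.485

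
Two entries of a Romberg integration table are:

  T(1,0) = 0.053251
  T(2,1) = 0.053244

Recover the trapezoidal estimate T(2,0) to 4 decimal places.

From T(2,1) = (4·T(2,0) − T(1,0))/3, solve for T(2,0):
4·T(2,0) = 3·0.053244 + 0.053251 = 0.212983
T(2,0) = 0.053246

0.0532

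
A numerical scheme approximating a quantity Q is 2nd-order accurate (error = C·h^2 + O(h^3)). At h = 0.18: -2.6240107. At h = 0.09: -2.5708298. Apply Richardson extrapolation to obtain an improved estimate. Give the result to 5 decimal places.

Extrapolated value = (4·A(h/2) − A(h)) / (4 − 1)
= (4·(-2.5708298) − (-2.6240107)) / 3
= -7.6593085 / 3 = -2.5531028

-2.55310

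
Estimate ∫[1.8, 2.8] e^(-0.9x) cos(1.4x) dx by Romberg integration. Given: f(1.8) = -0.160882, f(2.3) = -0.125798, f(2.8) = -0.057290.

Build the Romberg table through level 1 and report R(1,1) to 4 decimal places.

R(0,0) (trapezoid, 1 panel, h=1.0000): -0.109086
R(1,0) (trapezoid, 2 panels, h=0.5000): -0.117442
R(1,1) = -0.117442 + (-0.117442 − (-0.109086))/3 = -0.120227

-0.1202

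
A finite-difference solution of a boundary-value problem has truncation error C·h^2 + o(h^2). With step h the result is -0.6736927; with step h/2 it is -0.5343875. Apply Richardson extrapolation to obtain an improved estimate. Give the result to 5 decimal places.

-0.48795

Extrapolated value = (4·A(h/2) − A(h)) / (4 − 1)
= (4·(-0.5343875) − (-0.6736927)) / 3
= -1.4638573 / 3 = -0.4879524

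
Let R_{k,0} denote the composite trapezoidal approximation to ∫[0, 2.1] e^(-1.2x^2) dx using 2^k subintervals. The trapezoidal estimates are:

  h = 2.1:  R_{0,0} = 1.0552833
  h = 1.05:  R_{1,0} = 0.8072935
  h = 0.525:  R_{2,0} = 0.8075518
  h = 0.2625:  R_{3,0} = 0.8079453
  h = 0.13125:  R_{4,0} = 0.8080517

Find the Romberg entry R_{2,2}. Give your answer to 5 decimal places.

Richardson extrapolation on the trapezoidal column (denominator 4−1=3):
R_{1,1} = 0.8072935 + (0.8072935 − 1.0552833)/3 = 0.7246302
R_{2,1} = (4·0.8075518 − 0.8072935) / 3 = 0.8076379
R_{2,2} = (16·0.8076379 − 0.7246302) / 15 = 0.8131717
(Column j=1 coincides with Simpson's rule on the same nodes.)

0.81317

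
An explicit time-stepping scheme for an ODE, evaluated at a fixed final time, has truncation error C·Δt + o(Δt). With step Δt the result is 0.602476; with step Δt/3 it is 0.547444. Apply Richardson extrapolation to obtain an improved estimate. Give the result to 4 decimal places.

0.5199

Extrapolated value = (3·A(Δt/3) − A(Δt)) / (3 − 1)
= (3·0.547444 − 0.602476) / 2
= 1.039856 / 2 = 0.519928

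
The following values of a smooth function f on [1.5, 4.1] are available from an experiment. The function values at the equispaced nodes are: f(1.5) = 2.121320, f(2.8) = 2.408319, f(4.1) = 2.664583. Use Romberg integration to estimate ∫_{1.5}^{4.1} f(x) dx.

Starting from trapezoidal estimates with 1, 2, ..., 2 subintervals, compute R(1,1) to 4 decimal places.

6.2483

R(0,0) (trapezoid, 1 panel, h=2.6000): 6.221674
R(1,0) (trapezoid, 2 panels, h=1.3000): 6.241652
R(1,1) = 6.241652 + (6.241652 − 6.221674)/3 = 6.248311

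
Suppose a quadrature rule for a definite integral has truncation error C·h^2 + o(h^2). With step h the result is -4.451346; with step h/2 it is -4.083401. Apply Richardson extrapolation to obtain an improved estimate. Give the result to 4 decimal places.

-3.9608

Extrapolated value = (4·A(h/2) − A(h)) / (4 − 1)
= (4·(-4.083401) − (-4.451346)) / 3
= -11.882258 / 3 = -3.960753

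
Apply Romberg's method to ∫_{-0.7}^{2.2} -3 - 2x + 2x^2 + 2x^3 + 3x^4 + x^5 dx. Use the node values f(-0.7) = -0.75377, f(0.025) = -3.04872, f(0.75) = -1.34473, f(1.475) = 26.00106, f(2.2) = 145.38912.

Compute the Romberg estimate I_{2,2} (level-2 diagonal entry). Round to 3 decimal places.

55.770

I_{0,0} (trapezoid, 1 panel, h=2.9000): 209.72126
I_{1,0} (trapezoid, 2 panels, h=1.4500): 102.91077
I_{2,0} (trapezoid, 4 panels, h=0.7250): 68.09583
I_{1,1} = 102.91077 + (102.91077 − 209.72126)/3 = 67.30727
I_{2,1} = 68.09583 + (68.09583 − 102.91077)/3 = 56.49085
I_{2,2} = 56.49085 + (56.49085 − 67.30727)/15 = 55.76976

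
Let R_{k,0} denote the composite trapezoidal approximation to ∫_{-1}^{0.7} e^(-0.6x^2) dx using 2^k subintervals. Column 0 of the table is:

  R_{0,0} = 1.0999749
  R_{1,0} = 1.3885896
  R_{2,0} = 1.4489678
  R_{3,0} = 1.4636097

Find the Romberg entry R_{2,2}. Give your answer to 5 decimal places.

1.46805

R_{1,1} = 1.3885896 + (1.3885896 − 1.0999749)/3 = 1.4847945
R_{2,1} = (4·1.4489678 − 1.3885896) / 3 = 1.4690939
R_{2,2} = 1.4690939 + (1.4690939 − 1.4847945)/15 = 1.4680472
(Column j=1 coincides with Simpson's rule on the same nodes.)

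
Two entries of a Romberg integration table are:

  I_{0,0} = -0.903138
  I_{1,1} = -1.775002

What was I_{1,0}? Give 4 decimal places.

-1.5570

From I_{1,1} = (4·I_{1,0} − I_{0,0})/3, solve for I_{1,0}:
4·I_{1,0} = 3·(-1.775002) + (-0.903138) = -6.228144
I_{1,0} = -1.557036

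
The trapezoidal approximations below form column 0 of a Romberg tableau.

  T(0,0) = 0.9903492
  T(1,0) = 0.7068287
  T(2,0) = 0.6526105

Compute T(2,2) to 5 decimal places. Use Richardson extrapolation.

0.63602

Richardson extrapolation on the trapezoidal column (denominator 4−1=3):
T(1,1) = (4·0.7068287 − 0.9903492) / 3 = 0.6123219
T(2,1) = (4·0.6526105 − 0.7068287) / 3 = 0.6345378
T(2,2) = (16·0.6345378 − 0.6123219) / 15 = 0.6360189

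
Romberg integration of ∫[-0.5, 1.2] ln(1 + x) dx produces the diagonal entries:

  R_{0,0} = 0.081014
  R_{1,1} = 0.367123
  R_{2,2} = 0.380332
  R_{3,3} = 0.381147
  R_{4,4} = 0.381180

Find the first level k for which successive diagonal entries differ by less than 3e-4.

k = 4

|R_{1,1} − R_{0,0}| = 0.286109 ≥ 3e-4
|R_{2,2} − R_{1,1}| = 0.013209 ≥ 3e-4
|R_{3,3} − R_{2,2}| = 0.000815 ≥ 3e-4
|R_{4,4} − R_{3,3}| = 0.000033 < 3e-4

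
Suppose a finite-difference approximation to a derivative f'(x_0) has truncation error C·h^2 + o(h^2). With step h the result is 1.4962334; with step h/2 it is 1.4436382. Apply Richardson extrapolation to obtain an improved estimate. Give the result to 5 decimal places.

Extrapolated value = (4·A(h/2) − A(h)) / (4 − 1)
= (4·1.4436382 − 1.4962334) / 3
= 4.2783194 / 3 = 1.4261065

1.42611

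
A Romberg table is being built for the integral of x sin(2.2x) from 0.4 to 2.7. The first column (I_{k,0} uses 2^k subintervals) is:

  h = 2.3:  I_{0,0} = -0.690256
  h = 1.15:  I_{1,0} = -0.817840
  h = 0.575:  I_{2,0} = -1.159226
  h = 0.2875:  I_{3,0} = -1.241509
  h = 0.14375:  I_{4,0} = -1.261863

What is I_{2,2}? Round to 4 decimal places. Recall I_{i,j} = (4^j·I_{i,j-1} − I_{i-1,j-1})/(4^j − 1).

I_{1,1} = -0.817840 + (-0.817840 − (-0.690256))/3 = -0.860368
I_{2,1} = -1.159226 + (-1.159226 − (-0.817840))/3 = -1.273021
I_{2,2} = (16·(-1.273021) − (-0.860368)) / 15 = -1.300531
(Column j=1 coincides with Simpson's rule on the same nodes.)

-1.3005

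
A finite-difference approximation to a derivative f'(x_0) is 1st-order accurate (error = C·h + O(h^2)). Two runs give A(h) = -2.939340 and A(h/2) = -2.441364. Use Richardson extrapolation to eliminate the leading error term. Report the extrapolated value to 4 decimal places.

-1.9434

Extrapolated value = (2·A(h/2) − A(h)) / (2 − 1)
= (2·(-2.441364) − (-2.939340)) / 1
= -1.943388 / 1 = -1.943388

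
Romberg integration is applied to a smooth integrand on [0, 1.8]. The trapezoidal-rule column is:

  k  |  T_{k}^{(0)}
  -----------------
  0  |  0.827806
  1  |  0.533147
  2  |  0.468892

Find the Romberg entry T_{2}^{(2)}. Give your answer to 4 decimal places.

Richardson extrapolation on the trapezoidal column (denominator 4−1=3):
T_{1}^{(1)} = (4·0.533147 − 0.827806) / 3 = 0.434927
T_{2}^{(1)} = (4·0.468892 − 0.533147) / 3 = 0.447474
T_{2}^{(2)} = (16·0.447474 − 0.434927) / 15 = 0.448310
(Column j=1 coincides with Simpson's rule on the same nodes.)

0.4483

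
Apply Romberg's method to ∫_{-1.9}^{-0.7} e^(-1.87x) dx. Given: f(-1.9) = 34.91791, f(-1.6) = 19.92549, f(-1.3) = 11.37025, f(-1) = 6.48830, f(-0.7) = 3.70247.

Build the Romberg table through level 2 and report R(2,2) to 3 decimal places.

R(0,0) (trapezoid, 1 panel, h=1.2000): 23.17223
R(1,0) (trapezoid, 2 panels, h=0.6000): 18.40826
R(2,0) (trapezoid, 4 panels, h=0.3000): 17.12827
R(1,1) = 18.40826 + (18.40826 − 23.17223)/3 = 16.82027
R(2,1) = 17.12827 + (17.12827 − 18.40826)/3 = 16.70161
R(2,2) = 16.70161 + (16.70161 − 16.82027)/15 = 16.69370

16.694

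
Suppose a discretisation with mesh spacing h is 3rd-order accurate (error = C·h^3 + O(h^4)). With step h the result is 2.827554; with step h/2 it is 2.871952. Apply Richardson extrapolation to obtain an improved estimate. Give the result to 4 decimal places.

Extrapolated value = (8·A(h/2) − A(h)) / (8 − 1)
= (8·2.871952 − 2.827554) / 7
= 20.148062 / 7 = 2.878295

2.8783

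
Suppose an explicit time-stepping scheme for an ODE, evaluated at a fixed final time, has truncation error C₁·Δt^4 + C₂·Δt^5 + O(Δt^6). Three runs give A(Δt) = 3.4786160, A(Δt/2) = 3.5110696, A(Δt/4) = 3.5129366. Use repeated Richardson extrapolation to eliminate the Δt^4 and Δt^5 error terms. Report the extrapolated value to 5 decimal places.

3.51306

First eliminate the Δt^4 term (factor 2^4 = 16):
  B₁ = (16·3.5110696 − 3.4786160)/15 = 3.5132332
  B₂ = (16·3.5129366 − 3.5110696)/15 = 3.5130611
Then eliminate the Δt^5 term (factor 2^5 = 32):
  (32·3.5130611 − 3.5132332)/31 = 3.5130555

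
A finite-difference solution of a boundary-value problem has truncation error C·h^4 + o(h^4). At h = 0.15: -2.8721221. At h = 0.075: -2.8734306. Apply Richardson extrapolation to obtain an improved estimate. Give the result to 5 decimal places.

Extrapolated value = (16·A(h/2) − A(h)) / (16 − 1)
= (16·(-2.8734306) − (-2.8721221)) / 15
= -43.1027675 / 15 = -2.8735178

-2.87352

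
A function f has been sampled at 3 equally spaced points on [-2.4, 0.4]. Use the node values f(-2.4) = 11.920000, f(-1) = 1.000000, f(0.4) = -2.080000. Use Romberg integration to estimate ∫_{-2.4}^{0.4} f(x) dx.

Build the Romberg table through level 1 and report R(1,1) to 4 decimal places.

6.4587

R(0,0) (trapezoid, 1 panel, h=2.8000): 13.776000
R(1,0) (trapezoid, 2 panels, h=1.4000): 8.288000
R(1,1) = 8.288000 + (8.288000 − 13.776000)/3 = 6.458667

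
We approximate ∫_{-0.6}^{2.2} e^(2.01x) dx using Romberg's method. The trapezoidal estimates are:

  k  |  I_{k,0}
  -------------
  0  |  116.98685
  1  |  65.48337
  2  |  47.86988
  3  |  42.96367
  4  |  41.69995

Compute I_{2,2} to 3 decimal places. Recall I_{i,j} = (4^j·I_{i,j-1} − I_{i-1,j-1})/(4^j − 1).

41.578

Richardson extrapolation on the trapezoidal column (denominator 4−1=3):
I_{1,1} = 65.48337 + (65.48337 − 116.98685)/3 = 48.31554
I_{2,1} = (4·47.86988 − 65.48337) / 3 = 41.99872
I_{2,2} = (16·41.99872 − 48.31554) / 15 = 41.57760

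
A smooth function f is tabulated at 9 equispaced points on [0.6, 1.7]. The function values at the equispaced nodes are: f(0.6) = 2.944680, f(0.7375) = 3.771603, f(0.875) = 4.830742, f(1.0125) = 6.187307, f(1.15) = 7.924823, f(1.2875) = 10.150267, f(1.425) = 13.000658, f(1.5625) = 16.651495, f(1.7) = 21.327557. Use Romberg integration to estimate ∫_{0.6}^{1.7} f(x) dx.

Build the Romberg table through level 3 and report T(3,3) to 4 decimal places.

10.2127

T(0,0) (trapezoid, 1 panel, h=1.1000): 13.349730
T(1,0) (trapezoid, 2 panels, h=0.5500): 11.033518
T(2,0) (trapezoid, 4 panels, h=0.2750): 10.420394
T(3,0) (trapezoid, 8 panels, h=0.1375): 10.264789
T(1,1) = 11.033518 + (11.033518 − 13.349730)/3 = 10.261447
T(2,1) = 10.420394 + (10.420394 − 11.033518)/3 = 10.216019
T(3,1) = 10.264789 + (10.264789 − 10.420394)/3 = 10.212921
T(2,2) = 10.216019 + (10.216019 − 10.261447)/15 = 10.212990
T(3,2) = 10.212921 + (10.212921 − 10.216019)/15 = 10.212714
T(3,3) = 10.212714 + (10.212714 − 10.212990)/63 = 10.212710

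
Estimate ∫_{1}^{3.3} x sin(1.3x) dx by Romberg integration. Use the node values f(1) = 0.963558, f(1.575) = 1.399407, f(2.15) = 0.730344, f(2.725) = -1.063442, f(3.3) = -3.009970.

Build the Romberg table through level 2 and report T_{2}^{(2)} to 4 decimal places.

T_{0}^{(0)} (trapezoid, 1 panel, h=2.3000): -2.353374
T_{1}^{(0)} (trapezoid, 2 panels, h=1.1500): -0.336791
T_{2}^{(0)} (trapezoid, 4 panels, h=0.5750): 0.024784
T_{1}^{(1)} = -0.336791 + (-0.336791 − (-2.353374))/3 = 0.335403
T_{2}^{(1)} = 0.024784 + (0.024784 − (-0.336791))/3 = 0.145309
T_{2}^{(2)} = 0.145309 + (0.145309 − 0.335403)/15 = 0.132636

0.1326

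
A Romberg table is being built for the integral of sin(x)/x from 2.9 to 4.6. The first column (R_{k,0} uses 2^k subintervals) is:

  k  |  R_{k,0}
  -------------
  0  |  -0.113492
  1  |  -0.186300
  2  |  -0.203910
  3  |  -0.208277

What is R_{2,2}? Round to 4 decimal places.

-0.2097

Richardson extrapolation on the trapezoidal column (denominator 4−1=3):
R_{1,1} = (4·(-0.186300) − (-0.113492)) / 3 = -0.210569
R_{2,1} = -0.203910 + (-0.203910 − (-0.186300))/3 = -0.209780
R_{2,2} = -0.209780 + (-0.209780 − (-0.210569))/15 = -0.209727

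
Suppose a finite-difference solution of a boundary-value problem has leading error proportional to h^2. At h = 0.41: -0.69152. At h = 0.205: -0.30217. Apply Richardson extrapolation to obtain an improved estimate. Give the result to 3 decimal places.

The leading error scales as h^2; refining by a factor of 2 reduces it by 2^2 = 4.
Extrapolated value = (4·A(h/2) − A(h)) / (4 − 1)
= (4·(-0.30217) − (-0.69152)) / 3
= -0.51716 / 3 = -0.17239

-0.172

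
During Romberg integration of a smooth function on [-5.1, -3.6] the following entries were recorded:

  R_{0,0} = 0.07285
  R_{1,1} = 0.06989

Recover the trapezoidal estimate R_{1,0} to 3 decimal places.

From R_{1,1} = (4·R_{1,0} − R_{0,0})/3, solve for R_{1,0}:
4·R_{1,0} = 3·0.06989 + 0.07285 = 0.28252
R_{1,0} = 0.07063

0.071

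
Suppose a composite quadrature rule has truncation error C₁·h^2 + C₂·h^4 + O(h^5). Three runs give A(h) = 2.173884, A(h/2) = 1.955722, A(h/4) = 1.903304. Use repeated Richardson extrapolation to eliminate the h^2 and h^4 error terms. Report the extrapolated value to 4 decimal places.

1.8860

First eliminate the h^2 term (factor 2^2 = 4):
  B₁ = (4·1.955722 − 2.173884)/3 = 1.883001
  B₂ = (4·1.903304 − 1.955722)/3 = 1.885831
Then eliminate the h^4 term (factor 2^4 = 16):
  (16·1.885831 − 1.883001)/15 = 1.886020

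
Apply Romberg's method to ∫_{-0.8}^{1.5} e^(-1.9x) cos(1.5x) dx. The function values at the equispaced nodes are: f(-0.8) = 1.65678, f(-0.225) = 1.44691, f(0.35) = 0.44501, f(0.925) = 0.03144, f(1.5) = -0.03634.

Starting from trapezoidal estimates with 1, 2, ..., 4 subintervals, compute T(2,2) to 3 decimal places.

T(0,0) (trapezoid, 1 panel, h=2.3000): 1.86351
T(1,0) (trapezoid, 2 panels, h=1.1500): 1.44351
T(2,0) (trapezoid, 4 panels, h=0.5750): 1.57181
T(1,1) = 1.44351 + (1.44351 − 1.86351)/3 = 1.30351
T(2,1) = 1.57181 + (1.57181 − 1.44351)/3 = 1.61458
T(2,2) = 1.61458 + (1.61458 − 1.30351)/15 = 1.63532

1.635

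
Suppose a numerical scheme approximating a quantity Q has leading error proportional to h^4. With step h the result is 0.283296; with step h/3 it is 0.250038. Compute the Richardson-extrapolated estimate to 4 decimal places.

The leading error scales as h^4; refining by a factor of 3 reduces it by 3^4 = 81.
Extrapolated value = (81·A(h/3) − A(h)) / (81 − 1)
= (81·0.250038 − 0.283296) / 80
= 19.969782 / 80 = 0.249622

0.2496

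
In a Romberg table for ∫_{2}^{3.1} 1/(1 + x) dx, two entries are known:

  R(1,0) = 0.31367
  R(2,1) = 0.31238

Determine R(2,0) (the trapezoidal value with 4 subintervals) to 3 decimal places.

From R(2,1) = (4·R(2,0) − R(1,0))/3, solve for R(2,0):
4·R(2,0) = 3·0.31238 + 0.31367 = 1.25081
R(2,0) = 0.31270

0.313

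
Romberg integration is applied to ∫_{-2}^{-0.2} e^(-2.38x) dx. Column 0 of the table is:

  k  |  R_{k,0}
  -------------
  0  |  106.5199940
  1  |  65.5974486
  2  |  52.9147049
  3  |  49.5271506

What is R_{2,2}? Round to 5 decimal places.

48.46916

Richardson extrapolation on the trapezoidal column (denominator 4−1=3):
R_{1,1} = (4·65.5974486 − 106.5199940) / 3 = 51.9566001
R_{2,1} = (4·52.9147049 − 65.5974486) / 3 = 48.6871237
R_{2,2} = (16·48.6871237 − 51.9566001) / 15 = 48.4691586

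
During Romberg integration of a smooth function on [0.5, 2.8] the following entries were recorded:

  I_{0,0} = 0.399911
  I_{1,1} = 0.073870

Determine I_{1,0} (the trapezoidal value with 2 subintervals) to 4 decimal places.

From I_{1,1} = (4·I_{1,0} − I_{0,0})/3, solve for I_{1,0}:
4·I_{1,0} = 3·0.073870 + 0.399911 = 0.621521
I_{1,0} = 0.155380

0.1554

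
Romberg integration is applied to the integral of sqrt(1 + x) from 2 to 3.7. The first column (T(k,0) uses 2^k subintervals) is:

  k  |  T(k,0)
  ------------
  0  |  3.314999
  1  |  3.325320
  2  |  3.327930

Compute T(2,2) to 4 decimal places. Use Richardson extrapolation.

Richardson extrapolation on the trapezoidal column (denominator 4−1=3):
T(1,1) = 3.325320 + (3.325320 − 3.314999)/3 = 3.328760
T(2,1) = 3.327930 + (3.327930 − 3.325320)/3 = 3.328800
T(2,2) = 3.328800 + (3.328800 − 3.328760)/15 = 3.328803

3.3288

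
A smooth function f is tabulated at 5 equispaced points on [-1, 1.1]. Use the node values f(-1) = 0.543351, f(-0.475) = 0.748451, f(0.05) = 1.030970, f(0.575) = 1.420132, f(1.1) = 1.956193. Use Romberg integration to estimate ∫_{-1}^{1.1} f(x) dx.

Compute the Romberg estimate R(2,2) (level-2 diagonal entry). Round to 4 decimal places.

2.3161

R(0,0) (trapezoid, 1 panel, h=2.1000): 2.624521
R(1,0) (trapezoid, 2 panels, h=1.0500): 2.394779
R(2,0) (trapezoid, 4 panels, h=0.5250): 2.335896
R(1,1) = 2.394779 + (2.394779 − 2.624521)/3 = 2.318198
R(2,1) = 2.335896 + (2.335896 − 2.394779)/3 = 2.316268
R(2,2) = 2.316268 + (2.316268 − 2.318198)/15 = 2.316139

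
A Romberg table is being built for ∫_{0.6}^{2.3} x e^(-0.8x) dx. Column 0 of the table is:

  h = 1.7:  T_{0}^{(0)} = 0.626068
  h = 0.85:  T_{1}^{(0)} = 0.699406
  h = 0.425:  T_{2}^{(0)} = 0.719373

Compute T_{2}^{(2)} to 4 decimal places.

0.7262

T_{1}^{(1)} = 0.699406 + (0.699406 − 0.626068)/3 = 0.723852
T_{2}^{(1)} = 0.719373 + (0.719373 − 0.699406)/3 = 0.726029
T_{2}^{(2)} = (16·0.726029 − 0.723852) / 15 = 0.726174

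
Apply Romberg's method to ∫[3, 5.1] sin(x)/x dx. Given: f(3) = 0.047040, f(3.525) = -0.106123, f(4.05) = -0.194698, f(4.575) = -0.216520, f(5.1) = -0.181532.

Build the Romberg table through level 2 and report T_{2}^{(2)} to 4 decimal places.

T_{0}^{(0)} (trapezoid, 1 panel, h=2.1000): -0.141217
T_{1}^{(0)} (trapezoid, 2 panels, h=1.0500): -0.275041
T_{2}^{(0)} (trapezoid, 4 panels, h=0.5250): -0.306908
T_{1}^{(1)} = -0.275041 + (-0.275041 − (-0.141217))/3 = -0.319649
T_{2}^{(1)} = -0.306908 + (-0.306908 − (-0.275041))/3 = -0.317530
T_{2}^{(2)} = -0.317530 + (-0.317530 − (-0.319649))/15 = -0.317389

-0.3174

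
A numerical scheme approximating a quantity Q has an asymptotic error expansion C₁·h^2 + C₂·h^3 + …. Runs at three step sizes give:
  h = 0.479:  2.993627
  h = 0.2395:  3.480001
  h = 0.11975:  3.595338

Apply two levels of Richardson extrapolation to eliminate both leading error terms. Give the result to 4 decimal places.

First eliminate the h^2 term (factor 2^2 = 4):
  B₁ = (4·3.480001 − 2.993627)/3 = 3.642126
  B₂ = (4·3.595338 − 3.480001)/3 = 3.633784
Then eliminate the h^3 term (factor 2^3 = 8):
  (8·3.633784 − 3.642126)/7 = 3.632592

3.6326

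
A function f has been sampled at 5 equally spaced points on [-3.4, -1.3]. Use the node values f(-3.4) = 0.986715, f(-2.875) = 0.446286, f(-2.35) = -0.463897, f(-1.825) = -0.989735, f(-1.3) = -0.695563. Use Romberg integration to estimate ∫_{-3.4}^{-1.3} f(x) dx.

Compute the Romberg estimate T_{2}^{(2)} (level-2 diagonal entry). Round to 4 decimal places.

T_{0}^{(0)} (trapezoid, 1 panel, h=2.1000): 0.305710
T_{1}^{(0)} (trapezoid, 2 panels, h=1.0500): -0.334237
T_{2}^{(0)} (trapezoid, 4 panels, h=0.5250): -0.452429
T_{1}^{(1)} = -0.334237 + (-0.334237 − 0.305710)/3 = -0.547553
T_{2}^{(1)} = -0.452429 + (-0.452429 − (-0.334237))/3 = -0.491826
T_{2}^{(2)} = -0.491826 + (-0.491826 − (-0.547553))/15 = -0.488111

-0.4881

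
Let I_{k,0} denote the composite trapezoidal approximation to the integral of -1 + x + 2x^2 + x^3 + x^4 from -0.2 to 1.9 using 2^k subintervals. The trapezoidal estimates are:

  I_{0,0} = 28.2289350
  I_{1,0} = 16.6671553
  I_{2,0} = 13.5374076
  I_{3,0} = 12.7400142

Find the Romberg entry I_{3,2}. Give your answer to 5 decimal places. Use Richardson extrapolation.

Richardson extrapolation on the trapezoidal column (denominator 4−1=3):
I_{2,1} = (4·13.5374076 − 16.6671553) / 3 = 12.4941584
I_{3,1} = (4·12.7400142 − 13.5374076) / 3 = 12.4742164
I_{3,2} = (16·12.4742164 − 12.4941584) / 15 = 12.4728869

12.47289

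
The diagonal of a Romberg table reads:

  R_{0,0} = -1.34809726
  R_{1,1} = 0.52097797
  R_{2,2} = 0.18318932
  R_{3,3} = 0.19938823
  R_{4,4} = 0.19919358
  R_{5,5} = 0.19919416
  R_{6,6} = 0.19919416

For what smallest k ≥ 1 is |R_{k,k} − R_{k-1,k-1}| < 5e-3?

|R_{1,1} − R_{0,0}| = 1.86907523 ≥ 5e-3
|R_{2,2} − R_{1,1}| = 0.33778865 ≥ 5e-3
|R_{3,3} − R_{2,2}| = 0.01619891 ≥ 5e-3
|R_{4,4} − R_{3,3}| = 0.00019465 < 5e-3

k = 4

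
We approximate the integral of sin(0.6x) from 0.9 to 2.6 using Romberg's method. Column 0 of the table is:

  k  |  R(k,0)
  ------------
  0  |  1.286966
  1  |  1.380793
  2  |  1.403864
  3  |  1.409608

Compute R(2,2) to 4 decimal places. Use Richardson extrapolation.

R(1,1) = (4·1.380793 − 1.286966) / 3 = 1.412069
R(2,1) = (4·1.403864 − 1.380793) / 3 = 1.411554
R(2,2) = 1.411554 + (1.411554 − 1.412069)/15 = 1.411520
(Column j=1 coincides with Simpson's rule on the same nodes.)

1.4115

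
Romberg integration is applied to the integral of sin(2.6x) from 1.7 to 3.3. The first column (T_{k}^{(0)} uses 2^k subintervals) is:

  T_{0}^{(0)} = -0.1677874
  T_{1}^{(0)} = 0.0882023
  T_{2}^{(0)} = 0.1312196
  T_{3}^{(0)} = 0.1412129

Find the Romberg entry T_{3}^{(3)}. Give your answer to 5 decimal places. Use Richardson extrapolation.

Richardson extrapolation on the trapezoidal column (denominator 4−1=3):
T_{1}^{(1)} = 0.0882023 + (0.0882023 − (-0.1677874))/3 = 0.1735322
T_{2}^{(1)} = 0.1312196 + (0.1312196 − 0.0882023)/3 = 0.1455587
T_{3}^{(1)} = 0.1412129 + (0.1412129 − 0.1312196)/3 = 0.1445440
T_{2}^{(2)} = (16·0.1455587 − 0.1735322) / 15 = 0.1436938
T_{3}^{(2)} = (16·0.1445440 − 0.1455587) / 15 = 0.1444764
T_{3}^{(3)} = (64·0.1444764 − 0.1436938) / 63 = 0.1444888

0.14449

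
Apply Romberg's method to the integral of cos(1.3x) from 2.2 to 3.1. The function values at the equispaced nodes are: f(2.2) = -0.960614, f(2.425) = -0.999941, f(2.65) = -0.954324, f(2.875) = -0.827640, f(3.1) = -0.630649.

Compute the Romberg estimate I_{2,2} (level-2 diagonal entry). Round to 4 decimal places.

I_{0,0} (trapezoid, 1 panel, h=0.9000): -0.716068
I_{1,0} (trapezoid, 2 panels, h=0.4500): -0.787480
I_{2,0} (trapezoid, 4 panels, h=0.2250): -0.804946
I_{1,1} = -0.787480 + (-0.787480 − (-0.716068))/3 = -0.811284
I_{2,1} = -0.804946 + (-0.804946 − (-0.787480))/3 = -0.810768
I_{2,2} = -0.810768 + (-0.810768 − (-0.811284))/15 = -0.810734

-0.8107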